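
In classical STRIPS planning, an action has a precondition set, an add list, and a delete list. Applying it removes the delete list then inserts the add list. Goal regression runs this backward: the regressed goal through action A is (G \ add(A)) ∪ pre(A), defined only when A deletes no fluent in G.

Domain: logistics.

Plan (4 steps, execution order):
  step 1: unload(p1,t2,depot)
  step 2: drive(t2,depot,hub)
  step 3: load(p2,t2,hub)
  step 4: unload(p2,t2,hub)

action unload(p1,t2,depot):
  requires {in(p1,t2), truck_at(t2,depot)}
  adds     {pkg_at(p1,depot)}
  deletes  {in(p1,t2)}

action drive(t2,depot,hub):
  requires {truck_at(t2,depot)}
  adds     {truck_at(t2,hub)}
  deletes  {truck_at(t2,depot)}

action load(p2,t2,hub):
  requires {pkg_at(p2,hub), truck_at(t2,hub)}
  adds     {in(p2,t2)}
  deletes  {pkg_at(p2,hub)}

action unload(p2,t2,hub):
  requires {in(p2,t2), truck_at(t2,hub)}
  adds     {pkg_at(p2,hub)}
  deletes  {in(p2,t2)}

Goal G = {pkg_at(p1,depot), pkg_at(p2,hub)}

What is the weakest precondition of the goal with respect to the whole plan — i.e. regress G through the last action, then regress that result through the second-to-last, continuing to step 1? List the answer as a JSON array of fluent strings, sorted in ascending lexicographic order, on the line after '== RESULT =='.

Regress step by step:
  through step 4 (unload(p2,t2,hub)): drop {pkg_at(p2,hub)}, keep {pkg_at(p1,depot)}, require {in(p2,t2), truck_at(t2,hub)}
    → {in(p2,t2), pkg_at(p1,depot), truck_at(t2,hub)}
  through step 3 (load(p2,t2,hub)): drop {in(p2,t2)}, keep {pkg_at(p1,depot), truck_at(t2,hub)}, require {pkg_at(p2,hub), truck_at(t2,hub)}
    → {pkg_at(p1,depot), pkg_at(p2,hub), truck_at(t2,hub)}
  through step 2 (drive(t2,depot,hub)): drop {truck_at(t2,hub)}, keep {pkg_at(p1,depot), pkg_at(p2,hub)}, require {truck_at(t2,depot)}
    → {pkg_at(p1,depot), pkg_at(p2,hub), truck_at(t2,depot)}
  through step 1 (unload(p1,t2,depot)): drop {pkg_at(p1,depot)}, keep {pkg_at(p2,hub), truck_at(t2,depot)}, require {in(p1,t2), truck_at(t2,depot)}
    → {in(p1,t2), pkg_at(p2,hub), truck_at(t2,depot)}

== RESULT ==
["in(p1,t2)", "pkg_at(p2,hub)", "truck_at(t2,depot)"]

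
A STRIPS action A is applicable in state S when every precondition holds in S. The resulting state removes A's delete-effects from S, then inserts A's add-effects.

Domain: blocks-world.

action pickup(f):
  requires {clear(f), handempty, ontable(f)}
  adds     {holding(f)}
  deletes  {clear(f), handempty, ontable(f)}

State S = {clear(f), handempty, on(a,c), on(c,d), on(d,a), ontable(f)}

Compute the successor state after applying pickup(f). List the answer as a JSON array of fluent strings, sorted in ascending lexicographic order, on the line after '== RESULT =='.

Compute (S \ del) ∪ add:
  pre ⊆ S: {clear(f), handempty, ontable(f)} ⊆ S  — applicable
  S \ del = {on(a,c), on(c,d), on(d,a)}
  ∪ add   = {holding(f), on(a,c), on(c,d), on(d,a)}

== RESULT ==
["holding(f)", "on(a,c)", "on(c,d)", "on(d,a)"]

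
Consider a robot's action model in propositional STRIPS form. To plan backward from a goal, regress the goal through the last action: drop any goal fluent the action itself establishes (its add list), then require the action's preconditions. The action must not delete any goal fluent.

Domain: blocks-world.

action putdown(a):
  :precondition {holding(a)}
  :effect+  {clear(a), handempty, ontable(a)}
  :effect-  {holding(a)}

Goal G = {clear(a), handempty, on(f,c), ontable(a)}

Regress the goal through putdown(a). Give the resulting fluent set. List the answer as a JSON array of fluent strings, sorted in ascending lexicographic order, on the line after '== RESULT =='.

Regress:
  G ∩ del = {}  (empty — regression defined)
  G \ add = {clear(a), handempty, on(f,c), ontable(a)} \ {clear(a), handempty, ontable(a)} = {on(f,c)}
  ∪ pre   = {on(f,c)} ∪ {holding(a)}
          = {holding(a), on(f,c)}

== RESULT ==
["holding(a)", "on(f,c)"]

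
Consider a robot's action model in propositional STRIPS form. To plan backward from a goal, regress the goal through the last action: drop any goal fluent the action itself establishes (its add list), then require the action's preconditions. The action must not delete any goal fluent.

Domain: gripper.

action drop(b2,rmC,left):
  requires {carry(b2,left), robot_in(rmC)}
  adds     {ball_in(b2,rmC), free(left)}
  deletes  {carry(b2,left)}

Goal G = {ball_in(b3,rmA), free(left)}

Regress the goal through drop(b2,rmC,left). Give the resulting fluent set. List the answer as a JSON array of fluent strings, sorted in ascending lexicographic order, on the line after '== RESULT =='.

Regress:
  G ∩ del = {}  (empty — regression defined)
  G \ add = {ball_in(b3,rmA), free(left)} \ {ball_in(b2,rmC), free(left)} = {ball_in(b3,rmA)}
  ∪ pre   = {ball_in(b3,rmA)} ∪ {carry(b2,left), robot_in(rmC)}
          = {ball_in(b3,rmA), carry(b2,left), robot_in(rmC)}

== RESULT ==
["ball_in(b3,rmA)", "carry(b2,left)", "robot_in(rmC)"]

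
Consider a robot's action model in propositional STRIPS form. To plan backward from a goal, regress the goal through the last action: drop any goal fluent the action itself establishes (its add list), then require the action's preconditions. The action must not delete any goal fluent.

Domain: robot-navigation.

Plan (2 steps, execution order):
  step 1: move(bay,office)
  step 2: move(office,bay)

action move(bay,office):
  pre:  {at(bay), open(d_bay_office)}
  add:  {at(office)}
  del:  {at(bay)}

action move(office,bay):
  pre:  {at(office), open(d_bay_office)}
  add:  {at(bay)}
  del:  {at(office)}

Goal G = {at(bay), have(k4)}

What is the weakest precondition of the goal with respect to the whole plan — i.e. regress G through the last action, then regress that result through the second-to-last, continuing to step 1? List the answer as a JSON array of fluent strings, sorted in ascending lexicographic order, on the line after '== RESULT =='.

Regress step by step:
  through step 2 (move(office,bay)): drop {at(bay)}, keep {have(k4)}, require {at(office), open(d_bay_office)}
    → {at(office), have(k4), open(d_bay_office)}
  through step 1 (move(bay,office)): drop {at(office)}, keep {have(k4), open(d_bay_office)}, require {at(bay), open(d_bay_office)}
    → {at(bay), have(k4), open(d_bay_office)}

== RESULT ==
["at(bay)", "have(k4)", "open(d_bay_office)"]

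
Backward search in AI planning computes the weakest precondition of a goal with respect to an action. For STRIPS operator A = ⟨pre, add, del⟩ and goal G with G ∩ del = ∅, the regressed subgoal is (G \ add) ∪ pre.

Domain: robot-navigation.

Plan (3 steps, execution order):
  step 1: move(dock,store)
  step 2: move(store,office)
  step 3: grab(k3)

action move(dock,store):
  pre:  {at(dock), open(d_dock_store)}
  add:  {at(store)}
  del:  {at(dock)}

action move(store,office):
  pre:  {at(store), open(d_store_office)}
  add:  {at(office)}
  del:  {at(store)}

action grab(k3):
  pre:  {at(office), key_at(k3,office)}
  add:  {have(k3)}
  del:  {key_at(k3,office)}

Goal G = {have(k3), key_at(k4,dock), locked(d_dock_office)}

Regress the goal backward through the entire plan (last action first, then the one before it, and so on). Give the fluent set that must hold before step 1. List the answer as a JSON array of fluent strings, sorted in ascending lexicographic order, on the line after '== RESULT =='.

Work backward from the goal:
  through step 3 (grab(k3)): drop {have(k3)}, keep {key_at(k4,dock), locked(d_dock_office)}, require {at(office), key_at(k3,office)}
    → {at(office), key_at(k3,office), key_at(k4,dock), locked(d_dock_office)}
  through step 2 (move(store,office)): drop {at(office)}, keep {key_at(k3,office), key_at(k4,dock), locked(d_dock_office)}, require {at(store), open(d_store_office)}
    → {at(store), key_at(k3,office), key_at(k4,dock), locked(d_dock_office), open(d_store_office)}
  through step 1 (move(dock,store)): drop {at(store)}, keep {key_at(k3,office), key_at(k4,dock), locked(d_dock_office), open(d_store_office)}, require {at(dock), open(d_dock_store)}
    → {at(dock), key_at(k3,office), key_at(k4,dock), locked(d_dock_office), open(d_dock_store), open(d_store_office)}

== RESULT ==
["at(dock)", "key_at(k3,office)", "key_at(k4,dock)", "locked(d_dock_office)", "open(d_dock_store)", "open(d_store_office)"]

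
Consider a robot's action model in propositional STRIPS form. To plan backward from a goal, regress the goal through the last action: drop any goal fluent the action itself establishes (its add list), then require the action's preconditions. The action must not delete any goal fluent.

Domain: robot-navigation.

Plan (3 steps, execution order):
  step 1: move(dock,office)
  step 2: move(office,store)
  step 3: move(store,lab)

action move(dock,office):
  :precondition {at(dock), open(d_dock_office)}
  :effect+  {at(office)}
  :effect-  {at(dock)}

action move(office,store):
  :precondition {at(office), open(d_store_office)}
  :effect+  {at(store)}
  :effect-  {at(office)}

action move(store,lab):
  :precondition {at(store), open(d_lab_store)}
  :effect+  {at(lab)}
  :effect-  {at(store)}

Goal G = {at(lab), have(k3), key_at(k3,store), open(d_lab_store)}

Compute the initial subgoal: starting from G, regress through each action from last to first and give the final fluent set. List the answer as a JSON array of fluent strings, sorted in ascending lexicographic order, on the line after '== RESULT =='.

Regress step by step:
  through step 3 (move(store,lab)): drop {at(lab)}, keep {have(k3), key_at(k3,store), open(d_lab_store)}, require {at(store), open(d_lab_store)}
    → {at(store), have(k3), key_at(k3,store), open(d_lab_store)}
  through step 2 (move(office,store)): drop {at(store)}, keep {have(k3), key_at(k3,store), open(d_lab_store)}, require {at(office), open(d_store_office)}
    → {at(office), have(k3), key_at(k3,store), open(d_lab_store), open(d_store_office)}
  through step 1 (move(dock,office)): drop {at(office)}, keep {have(k3), key_at(k3,store), open(d_lab_store), open(d_store_office)}, require {at(dock), open(d_dock_office)}
    → {at(dock), have(k3), key_at(k3,store), open(d_dock_office), open(d_lab_store), open(d_store_office)}

== RESULT ==
["at(dock)", "have(k3)", "key_at(k3,store)", "open(d_dock_office)", "open(d_lab_store)", "open(d_store_office)"]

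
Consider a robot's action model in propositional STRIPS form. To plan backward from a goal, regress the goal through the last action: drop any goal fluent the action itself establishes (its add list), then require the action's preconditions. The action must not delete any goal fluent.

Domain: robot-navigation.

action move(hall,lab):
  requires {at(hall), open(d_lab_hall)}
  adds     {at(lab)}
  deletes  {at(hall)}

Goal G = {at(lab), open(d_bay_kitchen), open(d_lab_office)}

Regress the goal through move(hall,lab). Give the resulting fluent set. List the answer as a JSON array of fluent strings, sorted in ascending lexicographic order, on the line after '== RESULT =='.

Regress:
  G ∩ del = {}  (empty — regression defined)
  G \ add = {at(lab), open(d_bay_kitchen), open(d_lab_office)} \ {at(lab)} = {open(d_bay_kitchen), open(d_lab_office)}
  ∪ pre   = {open(d_bay_kitchen), open(d_lab_office)} ∪ {at(hall), open(d_lab_hall)}
          = {at(hall), open(d_bay_kitchen), open(d_lab_hall), open(d_lab_office)}

== RESULT ==
["at(hall)", "open(d_bay_kitchen)", "open(d_lab_hall)", "open(d_lab_office)"]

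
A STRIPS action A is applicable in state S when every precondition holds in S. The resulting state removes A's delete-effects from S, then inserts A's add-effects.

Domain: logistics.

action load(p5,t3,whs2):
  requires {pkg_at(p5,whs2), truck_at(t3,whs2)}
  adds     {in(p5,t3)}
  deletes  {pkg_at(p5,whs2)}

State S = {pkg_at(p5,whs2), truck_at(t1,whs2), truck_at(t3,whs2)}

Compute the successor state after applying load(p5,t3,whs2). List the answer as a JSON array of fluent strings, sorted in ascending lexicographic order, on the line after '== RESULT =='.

Progress:
  pre ⊆ S: {pkg_at(p5,whs2), truck_at(t3,whs2)} ⊆ S  — applicable
  S \ del = {truck_at(t1,whs2), truck_at(t3,whs2)}
  ∪ add   = {in(p5,t3), truck_at(t1,whs2), truck_at(t3,whs2)}

== RESULT ==
["in(p5,t3)", "truck_at(t1,whs2)", "truck_at(t3,whs2)"]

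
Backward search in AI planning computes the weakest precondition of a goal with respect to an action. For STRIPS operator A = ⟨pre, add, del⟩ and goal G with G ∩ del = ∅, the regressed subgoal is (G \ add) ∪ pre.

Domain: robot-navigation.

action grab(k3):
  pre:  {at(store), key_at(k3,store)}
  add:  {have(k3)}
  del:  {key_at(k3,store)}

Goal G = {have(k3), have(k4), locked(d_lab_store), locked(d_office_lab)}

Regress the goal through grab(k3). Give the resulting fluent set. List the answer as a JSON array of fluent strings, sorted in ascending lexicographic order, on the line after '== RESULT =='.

Regress:
  G ∩ del = {}  (empty — regression defined)
  G \ add = {have(k3), have(k4), locked(d_lab_store), locked(d_office_lab)} \ {have(k3)} = {have(k4), locked(d_lab_store), locked(d_office_lab)}
  ∪ pre   = {have(k4), locked(d_lab_store), locked(d_office_lab)} ∪ {at(store), key_at(k3,store)}
          = {at(store), have(k4), key_at(k3,store), locked(d_lab_store), locked(d_office_lab)}

== RESULT ==
["at(store)", "have(k4)", "key_at(k3,store)", "locked(d_lab_store)", "locked(d_office_lab)"]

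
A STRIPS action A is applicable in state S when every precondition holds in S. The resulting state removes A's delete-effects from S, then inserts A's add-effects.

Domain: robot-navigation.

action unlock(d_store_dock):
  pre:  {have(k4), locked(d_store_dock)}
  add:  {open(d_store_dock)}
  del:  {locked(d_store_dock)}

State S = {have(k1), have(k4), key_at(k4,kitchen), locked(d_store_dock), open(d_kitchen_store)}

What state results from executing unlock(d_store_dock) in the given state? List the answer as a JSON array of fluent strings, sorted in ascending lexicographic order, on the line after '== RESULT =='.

Progress:
  pre ⊆ S: {have(k4), locked(d_store_dock)} ⊆ S  — applicable
  S \ del = {have(k1), have(k4), key_at(k4,kitchen), open(d_kitchen_store)}
  ∪ add   = {have(k1), have(k4), key_at(k4,kitchen), open(d_kitchen_store), open(d_store_dock)}

== RESULT ==
["have(k1)", "have(k4)", "key_at(k4,kitchen)", "open(d_kitchen_store)", "open(d_store_dock)"]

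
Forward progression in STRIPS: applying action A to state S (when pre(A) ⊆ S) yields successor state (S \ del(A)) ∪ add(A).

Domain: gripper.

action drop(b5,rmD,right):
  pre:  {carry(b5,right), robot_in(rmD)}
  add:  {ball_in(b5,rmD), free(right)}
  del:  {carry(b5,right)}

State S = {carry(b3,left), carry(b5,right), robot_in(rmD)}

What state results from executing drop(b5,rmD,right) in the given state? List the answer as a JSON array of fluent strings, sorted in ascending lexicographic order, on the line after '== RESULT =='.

Compute (S \ del) ∪ add:
  pre ⊆ S: {carry(b5,right), robot_in(rmD)} ⊆ S  — applicable
  S \ del = {carry(b3,left), robot_in(rmD)}
  ∪ add   = {ball_in(b5,rmD), carry(b3,left), free(right), robot_in(rmD)}

== RESULT ==
["ball_in(b5,rmD)", "carry(b3,left)", "free(right)", "robot_in(rmD)"]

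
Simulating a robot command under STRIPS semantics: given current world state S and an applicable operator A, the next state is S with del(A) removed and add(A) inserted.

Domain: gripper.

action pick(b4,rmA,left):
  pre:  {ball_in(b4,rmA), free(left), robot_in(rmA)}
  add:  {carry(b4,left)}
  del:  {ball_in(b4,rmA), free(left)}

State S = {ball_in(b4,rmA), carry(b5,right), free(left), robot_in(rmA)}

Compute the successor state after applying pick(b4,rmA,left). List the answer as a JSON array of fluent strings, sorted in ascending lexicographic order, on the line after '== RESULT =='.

Compute (S \ del) ∪ add:
  pre ⊆ S: {ball_in(b4,rmA), free(left), robot_in(rmA)} ⊆ S  — applicable
  S \ del = {carry(b5,right), robot_in(rmA)}
  ∪ add   = {carry(b4,left), carry(b5,right), robot_in(rmA)}

== RESULT ==
["carry(b4,left)", "carry(b5,right)", "robot_in(rmA)"]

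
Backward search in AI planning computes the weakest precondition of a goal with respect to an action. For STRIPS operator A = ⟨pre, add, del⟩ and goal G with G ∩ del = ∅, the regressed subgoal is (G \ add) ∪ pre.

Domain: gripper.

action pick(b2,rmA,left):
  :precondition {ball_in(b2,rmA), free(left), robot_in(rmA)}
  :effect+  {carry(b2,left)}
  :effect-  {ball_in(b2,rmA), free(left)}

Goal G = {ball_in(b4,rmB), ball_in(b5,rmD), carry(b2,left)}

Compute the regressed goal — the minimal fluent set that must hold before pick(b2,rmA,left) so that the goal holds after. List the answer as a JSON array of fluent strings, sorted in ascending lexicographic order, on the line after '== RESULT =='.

Regress:
  G ∩ del = {}  (empty — regression defined)
  G \ add = {ball_in(b4,rmB), ball_in(b5,rmD), carry(b2,left)} \ {carry(b2,left)} = {ball_in(b4,rmB), ball_in(b5,rmD)}
  ∪ pre   = {ball_in(b4,rmB), ball_in(b5,rmD)} ∪ {ball_in(b2,rmA), free(left), robot_in(rmA)}
          = {ball_in(b2,rmA), ball_in(b4,rmB), ball_in(b5,rmD), free(left), robot_in(rmA)}

== RESULT ==
["ball_in(b2,rmA)", "ball_in(b4,rmB)", "ball_in(b5,rmD)", "free(left)", "robot_in(rmA)"]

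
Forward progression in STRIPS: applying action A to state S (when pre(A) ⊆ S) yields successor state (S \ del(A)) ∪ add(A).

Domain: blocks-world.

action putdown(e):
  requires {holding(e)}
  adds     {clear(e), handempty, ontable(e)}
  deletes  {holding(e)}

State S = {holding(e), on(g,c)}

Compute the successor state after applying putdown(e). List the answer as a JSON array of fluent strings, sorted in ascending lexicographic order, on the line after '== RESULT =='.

Progress:
  pre ⊆ S: {holding(e)} ⊆ S  — applicable
  S \ del = {on(g,c)}
  ∪ add   = {clear(e), handempty, on(g,c), ontable(e)}

== RESULT ==
["clear(e)", "handempty", "on(g,c)", "ontable(e)"]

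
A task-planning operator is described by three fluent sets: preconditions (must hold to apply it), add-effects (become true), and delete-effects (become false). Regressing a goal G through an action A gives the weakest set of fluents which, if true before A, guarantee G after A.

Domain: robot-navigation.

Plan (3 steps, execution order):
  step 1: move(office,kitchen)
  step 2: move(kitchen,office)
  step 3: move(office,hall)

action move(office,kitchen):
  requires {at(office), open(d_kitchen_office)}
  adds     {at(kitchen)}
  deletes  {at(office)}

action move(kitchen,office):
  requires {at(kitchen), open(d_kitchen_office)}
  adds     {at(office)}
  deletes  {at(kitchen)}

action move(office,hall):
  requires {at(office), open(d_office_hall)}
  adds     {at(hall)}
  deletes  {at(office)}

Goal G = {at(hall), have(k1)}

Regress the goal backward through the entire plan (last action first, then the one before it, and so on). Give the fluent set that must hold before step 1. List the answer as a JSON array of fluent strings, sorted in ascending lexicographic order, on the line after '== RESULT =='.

Regress step by step:
  through step 3 (move(office,hall)): drop {at(hall)}, keep {have(k1)}, require {at(office), open(d_office_hall)}
    → {at(office), have(k1), open(d_office_hall)}
  through step 2 (move(kitchen,office)): drop {at(office)}, keep {have(k1), open(d_office_hall)}, require {at(kitchen), open(d_kitchen_office)}
    → {at(kitchen), have(k1), open(d_kitchen_office), open(d_office_hall)}
  through step 1 (move(office,kitchen)): drop {at(kitchen)}, keep {have(k1), open(d_kitchen_office), open(d_office_hall)}, require {at(office), open(d_kitchen_office)}
    → {at(office), have(k1), open(d_kitchen_office), open(d_office_hall)}

== RESULT ==
["at(office)", "have(k1)", "open(d_kitchen_office)", "open(d_office_hall)"]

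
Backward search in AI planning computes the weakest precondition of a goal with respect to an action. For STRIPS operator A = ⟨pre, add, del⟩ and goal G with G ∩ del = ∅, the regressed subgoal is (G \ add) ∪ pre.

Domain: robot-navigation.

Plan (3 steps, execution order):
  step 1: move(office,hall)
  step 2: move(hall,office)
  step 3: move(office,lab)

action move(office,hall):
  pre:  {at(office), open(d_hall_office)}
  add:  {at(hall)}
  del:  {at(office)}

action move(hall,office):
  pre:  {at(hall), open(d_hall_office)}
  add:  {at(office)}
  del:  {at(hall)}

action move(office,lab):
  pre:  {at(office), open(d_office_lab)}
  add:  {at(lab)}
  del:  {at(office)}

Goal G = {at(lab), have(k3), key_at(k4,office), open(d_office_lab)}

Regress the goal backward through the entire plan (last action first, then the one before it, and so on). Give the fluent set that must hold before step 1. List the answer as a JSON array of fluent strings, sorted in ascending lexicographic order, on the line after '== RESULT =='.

Regress step by step:
  through step 3 (move(office,lab)): drop {at(lab)}, keep {have(k3), key_at(k4,office), open(d_office_lab)}, require {at(office), open(d_office_lab)}
    → {at(office), have(k3), key_at(k4,office), open(d_office_lab)}
  through step 2 (move(hall,office)): drop {at(office)}, keep {have(k3), key_at(k4,office), open(d_office_lab)}, require {at(hall), open(d_hall_office)}
    → {at(hall), have(k3), key_at(k4,office), open(d_hall_office), open(d_office_lab)}
  through step 1 (move(office,hall)): drop {at(hall)}, keep {have(k3), key_at(k4,office), open(d_hall_office), open(d_office_lab)}, require {at(office), open(d_hall_office)}
    → {at(office), have(k3), key_at(k4,office), open(d_hall_office), open(d_office_lab)}

== RESULT ==
["at(office)", "have(k3)", "key_at(k4,office)", "open(d_hall_office)", "open(d_office_lab)"]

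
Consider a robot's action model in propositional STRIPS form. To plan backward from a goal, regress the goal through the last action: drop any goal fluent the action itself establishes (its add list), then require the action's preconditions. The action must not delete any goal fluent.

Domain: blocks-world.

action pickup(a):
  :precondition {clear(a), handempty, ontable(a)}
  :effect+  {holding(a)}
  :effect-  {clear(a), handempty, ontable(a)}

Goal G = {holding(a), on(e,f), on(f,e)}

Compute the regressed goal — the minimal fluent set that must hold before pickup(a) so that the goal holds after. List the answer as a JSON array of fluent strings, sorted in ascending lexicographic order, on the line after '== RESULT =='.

Regress:
  G ∩ del = {}  (empty — regression defined)
  G \ add = {holding(a), on(e,f), on(f,e)} \ {holding(a)} = {on(e,f), on(f,e)}
  ∪ pre   = {on(e,f), on(f,e)} ∪ {clear(a), handempty, ontable(a)}
          = {clear(a), handempty, on(e,f), on(f,e), ontable(a)}

== RESULT ==
["clear(a)", "handempty", "on(e,f)", "on(f,e)", "ontable(a)"]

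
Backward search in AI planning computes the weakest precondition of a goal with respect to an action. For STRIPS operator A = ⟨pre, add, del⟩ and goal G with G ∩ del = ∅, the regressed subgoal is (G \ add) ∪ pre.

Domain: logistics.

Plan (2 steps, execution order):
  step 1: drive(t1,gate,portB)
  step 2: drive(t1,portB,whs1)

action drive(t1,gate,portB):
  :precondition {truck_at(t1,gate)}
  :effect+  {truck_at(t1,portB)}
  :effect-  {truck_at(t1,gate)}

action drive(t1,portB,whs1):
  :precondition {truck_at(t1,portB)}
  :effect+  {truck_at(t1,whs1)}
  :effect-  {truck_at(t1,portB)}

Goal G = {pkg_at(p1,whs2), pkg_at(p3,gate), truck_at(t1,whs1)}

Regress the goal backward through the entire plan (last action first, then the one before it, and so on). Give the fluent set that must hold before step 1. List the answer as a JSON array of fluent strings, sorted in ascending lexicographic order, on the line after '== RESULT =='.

Work backward from the goal:
  through step 2 (drive(t1,portB,whs1)): drop {truck_at(t1,whs1)}, keep {pkg_at(p1,whs2), pkg_at(p3,gate)}, require {truck_at(t1,portB)}
    → {pkg_at(p1,whs2), pkg_at(p3,gate), truck_at(t1,portB)}
  through step 1 (drive(t1,gate,portB)): drop {truck_at(t1,portB)}, keep {pkg_at(p1,whs2), pkg_at(p3,gate)}, require {truck_at(t1,gate)}
    → {pkg_at(p1,whs2), pkg_at(p3,gate), truck_at(t1,gate)}

== RESULT ==
["pkg_at(p1,whs2)", "pkg_at(p3,gate)", "truck_at(t1,gate)"]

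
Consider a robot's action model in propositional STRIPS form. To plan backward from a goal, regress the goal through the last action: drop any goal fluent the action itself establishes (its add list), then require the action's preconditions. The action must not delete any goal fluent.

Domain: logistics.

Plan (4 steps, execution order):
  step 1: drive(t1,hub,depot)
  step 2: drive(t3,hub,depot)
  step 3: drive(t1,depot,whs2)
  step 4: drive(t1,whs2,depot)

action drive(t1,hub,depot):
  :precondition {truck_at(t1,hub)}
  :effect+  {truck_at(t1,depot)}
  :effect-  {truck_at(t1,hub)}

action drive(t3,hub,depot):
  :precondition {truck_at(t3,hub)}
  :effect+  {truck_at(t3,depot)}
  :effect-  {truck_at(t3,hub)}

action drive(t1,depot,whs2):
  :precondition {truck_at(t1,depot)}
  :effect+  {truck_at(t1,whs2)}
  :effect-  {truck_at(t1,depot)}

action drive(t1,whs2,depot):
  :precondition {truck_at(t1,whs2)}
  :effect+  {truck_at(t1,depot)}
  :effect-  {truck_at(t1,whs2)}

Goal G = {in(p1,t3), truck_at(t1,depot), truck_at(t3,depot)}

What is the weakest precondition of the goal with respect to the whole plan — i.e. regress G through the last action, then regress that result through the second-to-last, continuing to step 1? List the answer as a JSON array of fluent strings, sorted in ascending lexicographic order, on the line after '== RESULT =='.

Work backward from the goal:
  through step 4 (drive(t1,whs2,depot)): drop {truck_at(t1,depot)}, keep {in(p1,t3), truck_at(t3,depot)}, require {truck_at(t1,whs2)}
    → {in(p1,t3), truck_at(t1,whs2), truck_at(t3,depot)}
  through step 3 (drive(t1,depot,whs2)): drop {truck_at(t1,whs2)}, keep {in(p1,t3), truck_at(t3,depot)}, require {truck_at(t1,depot)}
    → {in(p1,t3), truck_at(t1,depot), truck_at(t3,depot)}
  through step 2 (drive(t3,hub,depot)): drop {truck_at(t3,depot)}, keep {in(p1,t3), truck_at(t1,depot)}, require {truck_at(t3,hub)}
    → {in(p1,t3), truck_at(t1,depot), truck_at(t3,hub)}
  through step 1 (drive(t1,hub,depot)): drop {truck_at(t1,depot)}, keep {in(p1,t3), truck_at(t3,hub)}, require {truck_at(t1,hub)}
    → {in(p1,t3), truck_at(t1,hub), truck_at(t3,hub)}

== RESULT ==
["in(p1,t3)", "truck_at(t1,hub)", "truck_at(t3,hub)"]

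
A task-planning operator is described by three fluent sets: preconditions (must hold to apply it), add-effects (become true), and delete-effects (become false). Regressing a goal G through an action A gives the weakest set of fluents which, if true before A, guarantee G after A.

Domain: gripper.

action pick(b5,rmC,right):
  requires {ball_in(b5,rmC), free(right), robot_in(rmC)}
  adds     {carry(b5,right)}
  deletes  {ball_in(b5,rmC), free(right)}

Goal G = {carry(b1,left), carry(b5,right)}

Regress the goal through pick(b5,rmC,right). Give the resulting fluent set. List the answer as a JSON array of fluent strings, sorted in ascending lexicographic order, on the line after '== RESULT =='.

Compute (G \ add) ∪ pre:
  G ∩ del = {}  (empty — regression defined)
  G \ add = {carry(b1,left), carry(b5,right)} \ {carry(b5,right)} = {carry(b1,left)}
  ∪ pre   = {carry(b1,left)} ∪ {ball_in(b5,rmC), free(right), robot_in(rmC)}
          = {ball_in(b5,rmC), carry(b1,left), free(right), robot_in(rmC)}

== RESULT ==
["ball_in(b5,rmC)", "carry(b1,left)", "free(right)", "robot_in(rmC)"]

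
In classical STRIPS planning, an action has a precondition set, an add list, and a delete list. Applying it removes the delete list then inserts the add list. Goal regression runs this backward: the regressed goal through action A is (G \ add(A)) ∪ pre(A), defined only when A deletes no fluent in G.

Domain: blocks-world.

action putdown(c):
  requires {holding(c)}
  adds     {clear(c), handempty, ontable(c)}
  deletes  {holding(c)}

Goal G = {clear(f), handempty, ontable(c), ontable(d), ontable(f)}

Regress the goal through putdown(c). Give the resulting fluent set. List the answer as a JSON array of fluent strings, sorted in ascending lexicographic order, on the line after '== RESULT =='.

Compute (G \ add) ∪ pre:
  G ∩ del = {}  (empty — regression defined)
  G \ add = {clear(f), handempty, ontable(c), ontable(d), ontable(f)} \ {clear(c), handempty, ontable(c)} = {clear(f), ontable(d), ontable(f)}
  ∪ pre   = {clear(f), ontable(d), ontable(f)} ∪ {holding(c)}
          = {clear(f), holding(c), ontable(d), ontable(f)}

== RESULT ==
["clear(f)", "holding(c)", "ontable(d)", "ontable(f)"]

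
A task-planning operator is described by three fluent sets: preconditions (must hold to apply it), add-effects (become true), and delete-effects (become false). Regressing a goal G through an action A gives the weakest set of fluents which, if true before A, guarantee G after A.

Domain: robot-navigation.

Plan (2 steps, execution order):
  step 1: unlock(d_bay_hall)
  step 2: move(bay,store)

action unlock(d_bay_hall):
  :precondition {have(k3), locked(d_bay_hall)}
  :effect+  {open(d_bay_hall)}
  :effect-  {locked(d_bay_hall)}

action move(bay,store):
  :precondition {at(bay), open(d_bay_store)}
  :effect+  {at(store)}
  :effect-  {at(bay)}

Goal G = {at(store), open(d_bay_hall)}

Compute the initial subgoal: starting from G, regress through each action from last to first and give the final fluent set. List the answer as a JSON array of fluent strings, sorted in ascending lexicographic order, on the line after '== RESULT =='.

Regress step by step:
  through step 2 (move(bay,store)): drop {at(store)}, keep {open(d_bay_hall)}, require {at(bay), open(d_bay_store)}
    → {at(bay), open(d_bay_hall), open(d_bay_store)}
  through step 1 (unlock(d_bay_hall)): drop {open(d_bay_hall)}, keep {at(bay), open(d_bay_store)}, require {have(k3), locked(d_bay_hall)}
    → {at(bay), have(k3), locked(d_bay_hall), open(d_bay_store)}

== RESULT ==
["at(bay)", "have(k3)", "locked(d_bay_hall)", "open(d_bay_store)"]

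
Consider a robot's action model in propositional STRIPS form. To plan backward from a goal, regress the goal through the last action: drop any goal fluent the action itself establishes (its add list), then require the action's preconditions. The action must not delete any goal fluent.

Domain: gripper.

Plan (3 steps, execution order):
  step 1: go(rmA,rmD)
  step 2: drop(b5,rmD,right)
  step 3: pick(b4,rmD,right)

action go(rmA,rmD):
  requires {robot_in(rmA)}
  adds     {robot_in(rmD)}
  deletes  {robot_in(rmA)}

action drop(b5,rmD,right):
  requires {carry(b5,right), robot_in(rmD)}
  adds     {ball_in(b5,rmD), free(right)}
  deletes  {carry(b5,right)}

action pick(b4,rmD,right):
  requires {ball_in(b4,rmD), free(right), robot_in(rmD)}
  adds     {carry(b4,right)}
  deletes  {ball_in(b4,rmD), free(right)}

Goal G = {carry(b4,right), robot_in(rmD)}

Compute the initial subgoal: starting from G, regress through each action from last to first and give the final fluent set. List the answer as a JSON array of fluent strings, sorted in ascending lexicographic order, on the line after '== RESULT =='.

Work backward from the goal:
  through step 3 (pick(b4,rmD,right)): drop {carry(b4,right)}, keep {robot_in(rmD)}, require {ball_in(b4,rmD), free(right), robot_in(rmD)}
    → {ball_in(b4,rmD), free(right), robot_in(rmD)}
  through step 2 (drop(b5,rmD,right)): drop {free(right)}, keep {ball_in(b4,rmD), robot_in(rmD)}, require {carry(b5,right), robot_in(rmD)}
    → {ball_in(b4,rmD), carry(b5,right), robot_in(rmD)}
  through step 1 (go(rmA,rmD)): drop {robot_in(rmD)}, keep {ball_in(b4,rmD), carry(b5,right)}, require {robot_in(rmA)}
    → {ball_in(b4,rmD), carry(b5,right), robot_in(rmA)}

== RESULT ==
["ball_in(b4,rmD)", "carry(b5,right)", "robot_in(rmA)"]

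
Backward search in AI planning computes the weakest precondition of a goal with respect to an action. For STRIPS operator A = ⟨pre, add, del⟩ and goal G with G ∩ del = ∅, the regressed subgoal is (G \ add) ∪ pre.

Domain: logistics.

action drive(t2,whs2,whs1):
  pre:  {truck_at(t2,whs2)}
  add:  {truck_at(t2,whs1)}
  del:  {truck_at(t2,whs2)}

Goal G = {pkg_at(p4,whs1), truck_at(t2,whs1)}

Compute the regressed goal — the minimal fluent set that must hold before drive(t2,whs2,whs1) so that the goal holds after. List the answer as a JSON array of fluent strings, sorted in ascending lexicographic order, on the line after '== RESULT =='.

Regress:
  G ∩ del = {}  (empty — regression defined)
  G \ add = {pkg_at(p4,whs1), truck_at(t2,whs1)} \ {truck_at(t2,whs1)} = {pkg_at(p4,whs1)}
  ∪ pre   = {pkg_at(p4,whs1)} ∪ {truck_at(t2,whs2)}
          = {pkg_at(p4,whs1), truck_at(t2,whs2)}

== RESULT ==
["pkg_at(p4,whs1)", "truck_at(t2,whs2)"]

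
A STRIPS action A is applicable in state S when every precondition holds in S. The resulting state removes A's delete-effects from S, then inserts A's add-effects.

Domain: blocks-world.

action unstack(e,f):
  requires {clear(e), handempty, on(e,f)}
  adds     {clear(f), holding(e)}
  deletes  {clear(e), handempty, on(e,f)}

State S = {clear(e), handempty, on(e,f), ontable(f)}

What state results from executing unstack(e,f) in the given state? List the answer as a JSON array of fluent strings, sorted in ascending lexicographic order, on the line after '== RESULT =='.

Compute (S \ del) ∪ add:
  pre ⊆ S: {clear(e), handempty, on(e,f)} ⊆ S  — applicable
  S \ del = {ontable(f)}
  ∪ add   = {clear(f), holding(e), ontable(f)}

== RESULT ==
["clear(f)", "holding(e)", "ontable(f)"]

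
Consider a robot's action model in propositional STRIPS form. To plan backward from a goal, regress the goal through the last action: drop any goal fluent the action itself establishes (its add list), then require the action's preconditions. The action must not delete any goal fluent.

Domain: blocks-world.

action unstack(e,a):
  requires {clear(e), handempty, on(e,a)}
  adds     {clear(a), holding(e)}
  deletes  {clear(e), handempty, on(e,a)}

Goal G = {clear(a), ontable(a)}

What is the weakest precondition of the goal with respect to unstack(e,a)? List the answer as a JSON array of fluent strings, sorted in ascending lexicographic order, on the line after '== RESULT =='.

Compute (G \ add) ∪ pre:
  G ∩ del = {}  (empty — regression defined)
  G \ add = {clear(a), ontable(a)} \ {clear(a), holding(e)} = {ontable(a)}
  ∪ pre   = {ontable(a)} ∪ {clear(e), handempty, on(e,a)}
          = {clear(e), handempty, on(e,a), ontable(a)}

== RESULT ==
["clear(e)", "handempty", "on(e,a)", "ontable(a)"]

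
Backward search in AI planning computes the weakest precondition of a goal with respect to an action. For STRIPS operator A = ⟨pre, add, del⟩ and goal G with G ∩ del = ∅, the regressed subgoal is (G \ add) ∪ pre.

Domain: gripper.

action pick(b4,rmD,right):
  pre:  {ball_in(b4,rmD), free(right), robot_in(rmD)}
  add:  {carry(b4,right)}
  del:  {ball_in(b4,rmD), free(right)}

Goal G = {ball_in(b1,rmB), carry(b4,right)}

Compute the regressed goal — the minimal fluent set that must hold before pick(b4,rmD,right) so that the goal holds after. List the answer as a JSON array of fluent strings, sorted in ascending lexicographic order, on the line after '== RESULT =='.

Regress:
  G ∩ del = {}  (empty — regression defined)
  G \ add = {ball_in(b1,rmB), carry(b4,right)} \ {carry(b4,right)} = {ball_in(b1,rmB)}
  ∪ pre   = {ball_in(b1,rmB)} ∪ {ball_in(b4,rmD), free(right), robot_in(rmD)}
          = {ball_in(b1,rmB), ball_in(b4,rmD), free(right), robot_in(rmD)}

== RESULT ==
["ball_in(b1,rmB)", "ball_in(b4,rmD)", "free(right)", "robot_in(rmD)"]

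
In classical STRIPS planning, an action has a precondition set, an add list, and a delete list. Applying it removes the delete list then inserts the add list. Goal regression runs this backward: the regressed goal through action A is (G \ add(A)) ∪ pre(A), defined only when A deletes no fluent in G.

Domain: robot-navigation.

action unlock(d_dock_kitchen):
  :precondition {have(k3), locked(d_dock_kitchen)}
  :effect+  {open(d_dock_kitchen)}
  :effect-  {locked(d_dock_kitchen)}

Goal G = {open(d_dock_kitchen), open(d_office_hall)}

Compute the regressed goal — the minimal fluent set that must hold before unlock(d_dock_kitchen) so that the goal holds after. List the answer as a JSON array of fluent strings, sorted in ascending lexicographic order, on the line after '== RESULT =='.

Regress:
  G ∩ del = {}  (empty — regression defined)
  G \ add = {open(d_dock_kitchen), open(d_office_hall)} \ {open(d_dock_kitchen)} = {open(d_office_hall)}
  ∪ pre   = {open(d_office_hall)} ∪ {have(k3), locked(d_dock_kitchen)}
          = {have(k3), locked(d_dock_kitchen), open(d_office_hall)}

== RESULT ==
["have(k3)", "locked(d_dock_kitchen)", "open(d_office_hall)"]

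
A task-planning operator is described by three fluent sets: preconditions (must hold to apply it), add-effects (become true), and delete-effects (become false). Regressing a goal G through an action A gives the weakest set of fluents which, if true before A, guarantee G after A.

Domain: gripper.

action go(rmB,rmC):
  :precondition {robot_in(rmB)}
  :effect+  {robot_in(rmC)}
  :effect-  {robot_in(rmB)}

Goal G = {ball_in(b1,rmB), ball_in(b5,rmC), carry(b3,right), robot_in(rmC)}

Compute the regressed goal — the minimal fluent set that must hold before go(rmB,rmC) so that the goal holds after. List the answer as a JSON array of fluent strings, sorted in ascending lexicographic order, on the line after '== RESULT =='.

Regress:
  G ∩ del = {}  (empty — regression defined)
  G \ add = {ball_in(b1,rmB), ball_in(b5,rmC), carry(b3,right), robot_in(rmC)} \ {robot_in(rmC)} = {ball_in(b1,rmB), ball_in(b5,rmC), carry(b3,right)}
  ∪ pre   = {ball_in(b1,rmB), ball_in(b5,rmC), carry(b3,right)} ∪ {robot_in(rmB)}
          = {ball_in(b1,rmB), ball_in(b5,rmC), carry(b3,right), robot_in(rmB)}

== RESULT ==
["ball_in(b1,rmB)", "ball_in(b5,rmC)", "carry(b3,right)", "robot_in(rmB)"]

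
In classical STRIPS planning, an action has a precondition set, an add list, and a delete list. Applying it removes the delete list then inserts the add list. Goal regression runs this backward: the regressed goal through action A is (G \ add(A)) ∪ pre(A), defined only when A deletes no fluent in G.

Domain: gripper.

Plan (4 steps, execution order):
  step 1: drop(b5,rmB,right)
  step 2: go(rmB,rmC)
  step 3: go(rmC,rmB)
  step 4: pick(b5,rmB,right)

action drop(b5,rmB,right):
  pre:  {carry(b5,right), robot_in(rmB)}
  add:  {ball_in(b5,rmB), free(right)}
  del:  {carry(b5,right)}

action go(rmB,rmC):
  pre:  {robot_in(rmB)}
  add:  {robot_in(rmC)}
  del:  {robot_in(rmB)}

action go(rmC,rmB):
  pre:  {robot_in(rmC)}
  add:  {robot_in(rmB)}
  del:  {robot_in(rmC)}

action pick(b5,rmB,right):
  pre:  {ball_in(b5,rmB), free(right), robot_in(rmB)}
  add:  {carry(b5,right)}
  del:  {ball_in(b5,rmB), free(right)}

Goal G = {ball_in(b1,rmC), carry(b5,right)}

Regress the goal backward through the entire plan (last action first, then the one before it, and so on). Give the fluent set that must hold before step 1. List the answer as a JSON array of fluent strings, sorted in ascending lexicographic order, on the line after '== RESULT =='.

Regress step by step:
  through step 4 (pick(b5,rmB,right)): drop {carry(b5,right)}, keep {ball_in(b1,rmC)}, require {ball_in(b5,rmB), free(right), robot_in(rmB)}
    → {ball_in(b1,rmC), ball_in(b5,rmB), free(right), robot_in(rmB)}
  through step 3 (go(rmC,rmB)): drop {robot_in(rmB)}, keep {ball_in(b1,rmC), ball_in(b5,rmB), free(right)}, require {robot_in(rmC)}
    → {ball_in(b1,rmC), ball_in(b5,rmB), free(right), robot_in(rmC)}
  through step 2 (go(rmB,rmC)): drop {robot_in(rmC)}, keep {ball_in(b1,rmC), ball_in(b5,rmB), free(right)}, require {robot_in(rmB)}
    → {ball_in(b1,rmC), ball_in(b5,rmB), free(right), robot_in(rmB)}
  through step 1 (drop(b5,rmB,right)): drop {ball_in(b5,rmB), free(right)}, keep {ball_in(b1,rmC), robot_in(rmB)}, require {carry(b5,right), robot_in(rmB)}
    → {ball_in(b1,rmC), carry(b5,right), robot_in(rmB)}

== RESULT ==
["ball_in(b1,rmC)", "carry(b5,right)", "robot_in(rmB)"]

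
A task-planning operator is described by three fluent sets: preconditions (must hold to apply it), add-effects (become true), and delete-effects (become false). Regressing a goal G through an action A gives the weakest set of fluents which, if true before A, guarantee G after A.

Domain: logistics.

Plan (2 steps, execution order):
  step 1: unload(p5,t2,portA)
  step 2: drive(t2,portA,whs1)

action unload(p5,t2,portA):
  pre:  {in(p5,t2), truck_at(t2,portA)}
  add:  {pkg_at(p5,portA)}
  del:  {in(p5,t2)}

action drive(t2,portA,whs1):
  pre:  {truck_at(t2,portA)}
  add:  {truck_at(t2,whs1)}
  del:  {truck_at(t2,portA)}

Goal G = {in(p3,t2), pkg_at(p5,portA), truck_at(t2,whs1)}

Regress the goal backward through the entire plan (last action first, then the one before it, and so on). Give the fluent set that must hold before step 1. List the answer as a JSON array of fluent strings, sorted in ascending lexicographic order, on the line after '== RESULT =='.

Work backward from the goal:
  through step 2 (drive(t2,portA,whs1)): drop {truck_at(t2,whs1)}, keep {in(p3,t2), pkg_at(p5,portA)}, require {truck_at(t2,portA)}
    → {in(p3,t2), pkg_at(p5,portA), truck_at(t2,portA)}
  through step 1 (unload(p5,t2,portA)): drop {pkg_at(p5,portA)}, keep {in(p3,t2), truck_at(t2,portA)}, require {in(p5,t2), truck_at(t2,portA)}
    → {in(p3,t2), in(p5,t2), truck_at(t2,portA)}

== RESULT ==
["in(p3,t2)", "in(p5,t2)", "truck_at(t2,portA)"]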